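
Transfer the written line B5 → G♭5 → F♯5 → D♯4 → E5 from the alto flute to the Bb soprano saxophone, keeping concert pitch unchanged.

G#5 Eb5 D#5 B#3 C#5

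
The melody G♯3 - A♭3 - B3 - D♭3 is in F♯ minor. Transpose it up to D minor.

From F♯ up to D is a minor sixth; apply that to each pitch.
G#3 becomes E4
Ab3 becomes Fb4
B3 becomes G4
Db3 becomes Bbb3

E4 Fb4 G4 Bbb3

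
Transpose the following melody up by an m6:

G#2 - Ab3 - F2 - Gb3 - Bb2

G#2 up a minor sixth is E3.
Ab3 up a minor sixth is Fb4.
F2: a sixth up reaches D, and 8 semitones makes it Db3.
Gb3: a sixth up reaches E, and 8 semitones makes it Ebb4.
Bb2 up a minor sixth is Gb3.

E3 Fb4 Db3 Ebb4 Gb3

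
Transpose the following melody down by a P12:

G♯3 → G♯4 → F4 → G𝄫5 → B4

C#2 C#3 Bb2 Cbb4 E3

G#3 gives C#2
G#4 gives C#3
F4 gives Bb2
Gbb5 gives Cbb4
B4 gives E3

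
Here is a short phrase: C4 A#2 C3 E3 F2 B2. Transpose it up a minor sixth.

Ab4 F#3 Ab3 C4 Db3 G3

C4 up a minor sixth is Ab4.
A minor sixth up from A#2 gives F#3.
C3: a sixth up reaches A, and 8 semitones makes it Ab3.
E3 up a minor sixth is C4.
F2: a sixth up reaches D, and 8 semitones makes it Db3.
A minor sixth up from B2 gives G3.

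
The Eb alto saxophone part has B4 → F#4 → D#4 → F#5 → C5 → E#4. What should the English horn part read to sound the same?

First find concert pitch: the Eb alto saxophone sounds a major sixth below written, so B4 F#4 D#4 F#5 C5 E#4 sounds D4 A3 F#3 A4 Eb4 G#3.
Then write for English horn: it sounds a perfect fifth below written, so the part must be a perfect fifth above concert.
D4 → A4
A3 → E4
F#3 → C#4
A4 → E5
Eb4 → Bb4
G#3 → D#4

A4 E4 C#4 E5 Bb4 D#4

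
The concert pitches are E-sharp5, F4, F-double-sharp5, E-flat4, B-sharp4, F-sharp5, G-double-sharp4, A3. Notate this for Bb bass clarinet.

Written C4 sounds as Bb2 on the Bb bass clarinet, so concert pitches are written a major ninth up.
E#5 gives F##6
F4 gives G5
F##5 gives G##6
Eb4 gives F5
B#4 gives C##6
F#5 gives G#6
G##4 gives A##5
A3 gives B4

F##6 G5 G##6 F5 C##6 G#6 A##5 B4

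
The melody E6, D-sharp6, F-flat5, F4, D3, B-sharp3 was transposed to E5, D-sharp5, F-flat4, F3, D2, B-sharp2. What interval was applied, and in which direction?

down a perfect octave

Take the first pair: E6 → E5. E to E spans 8 letter names, so the interval is some kind of octave.
E5 to E6 is 12 semitones, which makes it a perfect octave; the second version is lower, so the direction is down.
Checking another pair — B#3 → B#2 — gives the same interval.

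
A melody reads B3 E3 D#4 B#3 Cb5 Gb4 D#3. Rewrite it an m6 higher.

G4 C4 B4 G#4 Abb5 Ebb5 B3

B3 to G4
E3 to C4
D#4 to B4
B#3 to G#4
Cb5 to Abb5
Gb4 to Ebb5
D#3 to B3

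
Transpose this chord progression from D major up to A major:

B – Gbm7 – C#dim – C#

F# Dbm7 G#dim G#

D major up to A major is a perfect fifth; each chord root moves by that interval while the quality stays the same.
B: root B up a perfect fifth → F#, giving F#.
Gbm7: root Gb up a perfect fifth → Db, giving Dbm7.
C#dim: root C# up a perfect fifth → G#, giving G#dim.
C#: root C# up a perfect fifth → G#, giving G#.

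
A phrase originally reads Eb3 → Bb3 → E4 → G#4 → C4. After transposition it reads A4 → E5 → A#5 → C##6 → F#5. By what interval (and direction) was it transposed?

From Eb3 to A4 is 11 letter names — an eleventh of some quality.
Eb3 to A4 is 18 semitones, which makes it an augmented eleventh; the second version is higher, so the direction is up.
Checking another pair — C4 → F#5 — gives the same interval.

up an augmented eleventh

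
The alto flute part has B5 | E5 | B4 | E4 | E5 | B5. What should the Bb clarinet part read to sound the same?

First find concert pitch: the alto flute sounds a perfect fourth below written, so B5 E5 B4 E4 E5 B5 sounds F#5 B4 F#4 B3 B4 F#5.
Then write for Bb clarinet: it sounds a major second below written, so the part must be a major second above concert.
F#5 → G#5
B4 → C#5
F#4 → G#4
B3 → C#4
B4 → C#5
F#5 → G#5

G#5 C#5 G#4 C#4 C#5 G#5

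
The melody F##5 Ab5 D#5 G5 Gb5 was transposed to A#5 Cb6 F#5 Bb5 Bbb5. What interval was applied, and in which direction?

up a minor third

Take the first pair: F##5 → A#5. F to A spans 3 letter names, so the interval is some kind of third.
F##5 to A#5 is 3 semitones, which makes it a minor third; the second version is higher, so the direction is up.
Checking another pair — Gb5 → Bbb5 — gives the same interval.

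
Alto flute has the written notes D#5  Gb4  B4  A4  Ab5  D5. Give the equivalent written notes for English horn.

First find concert pitch: the alto flute sounds a perfect fourth below written, so D#5 Gb4 B4 A4 Ab5 D5 sounds A#4 Db4 F#4 E4 Eb5 A4.
Then write for English horn: it sounds a perfect fifth below written, so the part must be a perfect fifth above concert.
A#4 → E#5
Db4 → Ab4
F#4 → C#5
E4 → B4
Eb5 → Bb5
A4 → E5

E#5 Ab4 C#5 B4 Bb5 E5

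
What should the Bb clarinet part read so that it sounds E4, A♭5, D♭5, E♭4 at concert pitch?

F#4 Bb5 Eb5 F4

Written C4 sounds as Bb3 on the Bb clarinet, so concert pitches are written a major second up.
E4 gives F#4
Ab5 gives Bb5
Db5 gives Eb5
Eb4 gives F4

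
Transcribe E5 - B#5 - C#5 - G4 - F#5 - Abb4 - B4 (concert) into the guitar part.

Written C4 sounds as C3 on the guitar, so concert pitches are written a perfect octave up.
E5 becomes E6
B#5 becomes B#6
C#5 becomes C#6
G4 becomes G5
F#5 becomes F#6
Abb4 becomes Abb5
B4 becomes B5

E6 B#6 C#6 G5 F#6 Abb5 B5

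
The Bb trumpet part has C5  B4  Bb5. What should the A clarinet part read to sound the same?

Db5 C5 Cb6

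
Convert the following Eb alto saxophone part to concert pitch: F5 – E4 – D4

The Eb alto saxophone sounds a major sixth below written, so transpose each written note down a major sixth.
F5 becomes Ab4
E4 becomes G3
D4 becomes F3

Ab4 G3 F3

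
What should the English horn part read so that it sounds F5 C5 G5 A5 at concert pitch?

C6 G5 D6 E6

The English horn sounds a perfect fifth below written, so the written part must be a perfect fifth above concert — transpose each note up.
F5 → C6
C5 → G5
G5 → D6
A5 → E6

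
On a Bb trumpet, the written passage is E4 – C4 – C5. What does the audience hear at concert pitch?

Written C4 on the Bb trumpet sounds as Bb3, a major second lower; apply that shift to every note.
E4 gives D4
C4 gives Bb3
C5 gives Bb4

D4 Bb3 Bb4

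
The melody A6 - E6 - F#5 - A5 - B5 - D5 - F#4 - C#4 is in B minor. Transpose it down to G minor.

F6 C6 D5 F5 G5 Bb4 D4 A3

B minor to G minor down is a major third, so every note moves down by that interval.
A6 to F6
E6 to C6
F#5 to D5
A5 to F5
B5 to G5
D5 to Bb4
F#4 to D4
C#4 to A3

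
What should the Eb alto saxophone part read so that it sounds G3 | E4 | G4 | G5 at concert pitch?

E4 C#5 E5 E6

The Eb alto saxophone sounds a major sixth below written, so the written part must be a major sixth above concert — transpose each note up.
G3 → E4
E4 → C#5
G4 → E5
G5 → E6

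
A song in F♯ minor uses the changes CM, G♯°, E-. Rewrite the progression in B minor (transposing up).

FM C#° A-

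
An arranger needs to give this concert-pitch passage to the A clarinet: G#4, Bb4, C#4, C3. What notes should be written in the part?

Written C4 sounds as A3 on the A clarinet, so concert pitches are written a minor third up.
G#4 to B4
Bb4 to Db5
C#4 to E4
C3 to Eb3

B4 Db5 E4 Eb3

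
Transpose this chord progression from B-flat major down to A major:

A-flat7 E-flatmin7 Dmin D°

G7 Dmin7 C#min C#°

B-flat major down to A major is a minor second; each chord root moves by that interval while the quality stays the same.
A-flat7: root A-flat down a minor second → G, giving G7.
E-flatmin7: root E-flat down a minor second → D, giving Dmin7.
Dmin: root D down a minor second → C#, giving C#min.
D°: root D down a minor second → C#, giving C#°.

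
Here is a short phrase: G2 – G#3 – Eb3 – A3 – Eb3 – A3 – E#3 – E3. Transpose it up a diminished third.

Bbb2 Bb3 Gbb3 Cb4 Gbb3 Cb4 G3 Gb3

A diminished third up from G2 gives Bbb2.
A diminished third up from G#3 gives Bb3.
Eb3 up a diminished third is Gbb3.
A diminished third up from A3 gives Cb4.
Eb3: a third up reaches G, and 2 semitones makes it Gbb3.
A3 up a diminished third is Cb4.
E#3 up a diminished third is G3.
E3: a third up reaches G, and 2 semitones makes it Gb3.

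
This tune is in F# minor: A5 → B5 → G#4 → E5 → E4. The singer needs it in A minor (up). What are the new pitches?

C6 D6 B4 G5 G4

From F# up to A is a minor third; apply that to each pitch.
A5 becomes C6
B5 becomes D6
G#4 becomes B4
E5 becomes G5
E4 becomes G4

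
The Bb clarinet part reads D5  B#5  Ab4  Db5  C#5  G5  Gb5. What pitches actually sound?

The Bb clarinet sounds a major second below written, so transpose each written note down a major second.
D5 gives C5
B#5 gives A#5
Ab4 gives Gb4
Db5 gives Cb5
C#5 gives B4
G5 gives F5
Gb5 gives Fb5

C5 A#5 Gb4 Cb5 B4 F5 Fb5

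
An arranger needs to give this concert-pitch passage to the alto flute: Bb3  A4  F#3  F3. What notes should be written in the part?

Eb4 D5 B3 Bb3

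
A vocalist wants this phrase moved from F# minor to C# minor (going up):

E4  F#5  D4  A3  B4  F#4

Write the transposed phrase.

B4 C#6 A4 E4 F#5 C#5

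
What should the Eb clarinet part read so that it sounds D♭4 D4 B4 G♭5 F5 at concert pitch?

Bb3 B3 G#4 Eb5 D5

Written C4 sounds as Eb4 on the Eb clarinet, so concert pitches are written a minor third down.
Db4 becomes Bb3
D4 becomes B3
B4 becomes G#4
Gb5 becomes Eb5
F5 becomes D5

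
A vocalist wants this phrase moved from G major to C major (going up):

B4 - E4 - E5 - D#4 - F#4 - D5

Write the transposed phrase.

E5 A4 A5 G#4 B4 G5

G major to C major up is a perfect fourth, so every note moves up by that interval.
B4 → E5
E4 → A4
E5 → A5
D#4 → G#4
F#4 → B4
D5 → G5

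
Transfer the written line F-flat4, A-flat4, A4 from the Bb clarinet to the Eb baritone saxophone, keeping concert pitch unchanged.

Cb6 Eb6 E6

First find concert pitch: the Bb clarinet sounds a major second below written, so F-flat4 A-flat4 A4 sounds Ebb4 Gb4 G4.
Then write for Eb baritone saxophone: it sounds a major thirteenth below written, so the part must be a major thirteenth above concert.
Ebb4 → Cb6
Gb4 → Eb6
G4 → E6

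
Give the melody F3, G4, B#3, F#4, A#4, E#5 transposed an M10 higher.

F3 → A4
G4 → B5
B#3 → D##5
F#4 → A#5
A#4 → C##6
E#5 → G##6

A4 B5 D##5 A#5 C##6 G##6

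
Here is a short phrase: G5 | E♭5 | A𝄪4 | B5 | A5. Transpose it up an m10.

Bb6 Gb6 C##6 D7 C7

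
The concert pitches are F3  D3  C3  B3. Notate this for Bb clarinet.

The Bb clarinet sounds a major second below written, so the written part must be a major second above concert — transpose each note up.
F3 becomes G3
D3 becomes E3
C3 becomes D3
B3 becomes C#4

G3 E3 D3 C#4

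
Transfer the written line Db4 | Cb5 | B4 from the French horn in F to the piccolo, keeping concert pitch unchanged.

First find concert pitch: the French horn in F sounds a perfect fifth below written, so Db4 Cb5 B4 sounds Gb3 Fb4 E4.
Then write for piccolo: it sounds a perfect octave above written, so the part must be a perfect octave below concert.
Gb3 → Gb2
Fb4 → Fb3
E4 → E3

Gb2 Fb3 E3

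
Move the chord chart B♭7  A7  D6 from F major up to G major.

C7 B7 E6

F major up to G major is a major second; each chord root moves by that interval while the quality stays the same.
B♭7: root B♭ up a major second → C, giving C7.
A7: root A up a major second → B, giving B7.
D6: root D up a major second → E, giving E6.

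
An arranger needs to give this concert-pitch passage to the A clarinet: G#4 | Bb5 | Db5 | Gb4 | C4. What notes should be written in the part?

B4 Db6 Fb5 Bbb4 Eb4

Written C4 sounds as A3 on the A clarinet, so concert pitches are written a minor third up.
G#4 → B4
Bb5 → Db6
Db5 → Fb5
Gb4 → Bbb4
C4 → Eb4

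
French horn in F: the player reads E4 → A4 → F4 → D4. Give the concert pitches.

Written C4 on the French horn in F sounds as F3, a perfect fifth lower; apply that shift to every note.
E4 -> A3
A4 -> D4
F4 -> Bb3
D4 -> G3

A3 D4 Bb3 G3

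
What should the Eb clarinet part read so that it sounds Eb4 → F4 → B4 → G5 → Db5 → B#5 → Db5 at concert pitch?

C4 D4 G#4 E5 Bb4 G##5 Bb4

The Eb clarinet sounds a minor third above written, so the written part must be a minor third below concert — transpose each note down.
Eb4 becomes C4
F4 becomes D4
B4 becomes G#4
G5 becomes E5
Db5 becomes Bb4
B#5 becomes G##5
Db5 becomes Bb4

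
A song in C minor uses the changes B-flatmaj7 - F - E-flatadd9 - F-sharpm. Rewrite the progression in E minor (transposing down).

C minor down to E minor is a minor sixth; each chord root moves by that interval while the quality stays the same.
B-flatmaj7: root B-flat down a minor sixth → D, giving Dmaj7.
F: root F down a minor sixth → A, giving A.
E-flatadd9: root E-flat down a minor sixth → G, giving Gadd9.
F-sharpm: root F-sharp down a minor sixth → A#, giving A#m.

Dmaj7 A Gadd9 A#m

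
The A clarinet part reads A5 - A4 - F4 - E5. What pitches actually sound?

F#5 F#4 D4 C#5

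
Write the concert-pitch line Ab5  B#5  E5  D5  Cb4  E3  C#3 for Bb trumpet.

Written C4 sounds as Bb3 on the Bb trumpet, so concert pitches are written a major second up.
Ab5 → Bb5
B#5 → C##6
E5 → F#5
D5 → E5
Cb4 → Db4
E3 → F#3
C#3 → D#3

Bb5 C##6 F#5 E5 Db4 F#3 D#3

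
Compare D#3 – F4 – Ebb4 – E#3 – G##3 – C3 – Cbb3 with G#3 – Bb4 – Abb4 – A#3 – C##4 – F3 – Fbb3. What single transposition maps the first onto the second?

up a perfect fourth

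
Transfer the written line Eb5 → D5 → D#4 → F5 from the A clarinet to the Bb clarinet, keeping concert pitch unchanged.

D5 C#5 C##4 E5

First find concert pitch: the A clarinet sounds a minor third below written, so Eb5 D5 D#4 F5 sounds C5 B4 B#3 D5.
Then write for Bb clarinet: it sounds a major second below written, so the part must be a major second above concert.
C5 → D5
B4 → C#5
B#3 → C##4
D5 → E5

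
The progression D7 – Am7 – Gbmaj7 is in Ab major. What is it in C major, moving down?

Ab major down to C major is a minor sixth; each chord root moves by that interval while the quality stays the same.
D7: root D down a minor sixth → F#, giving F#7.
Am7: root A down a minor sixth → C#, giving C#m7.
Gbmaj7: root Gb down a minor sixth → Bb, giving Bbmaj7.

F#7 C#m7 Bbmaj7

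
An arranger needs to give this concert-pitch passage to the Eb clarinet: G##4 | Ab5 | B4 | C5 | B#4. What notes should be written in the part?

Written C4 sounds as Eb4 on the Eb clarinet, so concert pitches are written a minor third down.
G##4 to E##4
Ab5 to F5
B4 to G#4
C5 to A4
B#4 to G##4

E##4 F5 G#4 A4 G##4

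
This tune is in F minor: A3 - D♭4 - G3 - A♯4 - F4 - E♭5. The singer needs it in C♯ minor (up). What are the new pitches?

From F up to C♯ is an augmented fifth; apply that to each pitch.
A3 to E#4
Db4 to A4
G3 to D#4
A#4 to E##5
F4 to C#5
Eb5 to B5

E#4 A4 D#4 E##5 C#5 B5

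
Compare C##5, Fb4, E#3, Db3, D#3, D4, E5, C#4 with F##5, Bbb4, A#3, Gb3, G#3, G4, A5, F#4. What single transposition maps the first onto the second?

Take the first pair: C##5 → F##5. C to F spans 4 letter names, so the interval is some kind of fourth.
C##5 to F##5 is 5 semitones, which makes it a perfect fourth; the second version is higher, so the direction is up.
Checking another pair — C#4 → F#4 — gives the same interval.

up a perfect fourth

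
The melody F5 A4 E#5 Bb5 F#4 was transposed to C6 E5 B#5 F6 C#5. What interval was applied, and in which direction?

up a perfect fifth

From F5 to C6 is 5 letter names — a fifth of some quality.
F5 to C6 is 7 semitones, which makes it a perfect fifth; the second version is higher, so the direction is up.
Checking another pair — F#4 → C#5 — gives the same interval.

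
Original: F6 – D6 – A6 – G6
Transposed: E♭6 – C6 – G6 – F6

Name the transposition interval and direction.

down a major second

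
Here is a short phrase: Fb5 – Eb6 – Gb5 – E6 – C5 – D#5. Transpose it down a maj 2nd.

Ebb5 Db6 Fb5 D6 Bb4 C#5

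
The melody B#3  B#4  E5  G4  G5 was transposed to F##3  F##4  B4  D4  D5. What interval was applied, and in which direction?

down a perfect fourth

From B#3 to F##3 is 4 letter names — a fourth of some quality.
F##3 to B#3 is 5 semitones, which makes it a perfect fourth; the second version is lower, so the direction is down.
Checking another pair — G5 → D5 — gives the same interval.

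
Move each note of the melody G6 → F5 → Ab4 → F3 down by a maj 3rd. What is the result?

Eb6 Db5 Fb4 Db3

G6 down a major third is Eb6.
F5: a third down reaches D, and 4 semitones makes it Db5.
A major third down from Ab4 gives Fb4.
A major third down from F3 gives Db3.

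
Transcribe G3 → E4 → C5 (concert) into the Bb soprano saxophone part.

A3 F#4 D5

Written C4 sounds as Bb3 on the Bb soprano saxophone, so concert pitches are written a major second up.
G3 becomes A3
E4 becomes F#4
C5 becomes D5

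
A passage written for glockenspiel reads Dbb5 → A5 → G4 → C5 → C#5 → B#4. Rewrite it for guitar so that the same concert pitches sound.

Dbb8 A8 G7 C8 C#8 B#7

First find concert pitch: the glockenspiel sounds a perfect fifteenth above written, so Dbb5 A5 G4 C5 C#5 B#4 sounds Dbb7 A7 G6 C7 C#7 B#6.
Then write for guitar: it sounds a perfect octave below written, so the part must be a perfect octave above concert.
Dbb7 → Dbb8
A7 → A8
G6 → G7
C7 → C8
C#7 → C#8
B#6 → B#7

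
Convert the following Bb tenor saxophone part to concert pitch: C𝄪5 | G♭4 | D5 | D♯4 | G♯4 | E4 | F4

Written C4 on the Bb tenor saxophone sounds as Bb2, a major ninth lower; apply that shift to every note.
C##5 → B#3
Gb4 → Fb3
D5 → C4
D#4 → C#3
G#4 → F#3
E4 → D3
F4 → Eb3

B#3 Fb3 C4 C#3 F#3 D3 Eb3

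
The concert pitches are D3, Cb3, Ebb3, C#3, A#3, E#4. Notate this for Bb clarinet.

E3 Db3 Fb3 D#3 B#3 F##4

The Bb clarinet sounds a major second below written, so the written part must be a major second above concert — transpose each note up.
D3 becomes E3
Cb3 becomes Db3
Ebb3 becomes Fb3
C#3 becomes D#3
A#3 becomes B#3
E#4 becomes F##4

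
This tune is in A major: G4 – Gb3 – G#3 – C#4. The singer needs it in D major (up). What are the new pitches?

A major to D major up is a perfect fourth, so every note moves up by that interval.
G4 becomes C5
Gb3 becomes Cb4
G#3 becomes C#4
C#4 becomes F#4

C5 Cb4 C#4 F#4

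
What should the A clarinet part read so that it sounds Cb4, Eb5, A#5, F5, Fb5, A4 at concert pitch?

Ebb4 Gb5 C#6 Ab5 Abb5 C5

Written C4 sounds as A3 on the A clarinet, so concert pitches are written a minor third up.
Cb4 → Ebb4
Eb5 → Gb5
A#5 → C#6
F5 → Ab5
Fb5 → Abb5
A4 → C5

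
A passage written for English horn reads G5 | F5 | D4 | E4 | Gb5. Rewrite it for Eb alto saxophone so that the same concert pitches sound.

First find concert pitch: the English horn sounds a perfect fifth below written, so G5 F5 D4 E4 Gb5 sounds C5 Bb4 G3 A3 Cb5.
Then write for Eb alto saxophone: it sounds a major sixth below written, so the part must be a major sixth above concert.
C5 → A5
Bb4 → G5
G3 → E4
A3 → F#4
Cb5 → Ab5

A5 G5 E4 F#4 Ab5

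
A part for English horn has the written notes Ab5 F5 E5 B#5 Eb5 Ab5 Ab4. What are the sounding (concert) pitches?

Written C4 on the English horn sounds as F3, a perfect fifth lower; apply that shift to every note.
Ab5 becomes Db5
F5 becomes Bb4
E5 becomes A4
B#5 becomes E#5
Eb5 becomes Ab4
Ab5 becomes Db5
Ab4 becomes Db4

Db5 Bb4 A4 E#5 Ab4 Db5 Db4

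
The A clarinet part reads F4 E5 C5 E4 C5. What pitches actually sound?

D4 C#5 A4 C#4 A4

The A clarinet sounds a minor third below written, so transpose each written note down a minor third.
F4 becomes D4
E5 becomes C#5
C5 becomes A4
E4 becomes C#4
C5 becomes A4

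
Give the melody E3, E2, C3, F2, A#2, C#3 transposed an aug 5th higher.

B#3 B#2 G#3 C#3 E##3 G##3

E3 -> B#3
E2 -> B#2
C3 -> G#3
F2 -> C#3
A#2 -> E##3
C#3 -> G##3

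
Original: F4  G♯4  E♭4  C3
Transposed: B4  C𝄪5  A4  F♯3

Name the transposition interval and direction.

Take the first pair: F4 → B4. F to B spans 4 letter names, so the interval is some kind of fourth.
F4 to B4 is 6 semitones, which makes it an augmented fourth; the second version is higher, so the direction is up.
Checking another pair — C3 → F#3 — gives the same interval.

up an augmented fourth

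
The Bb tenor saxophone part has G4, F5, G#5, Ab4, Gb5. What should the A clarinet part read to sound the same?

Ab3 Gb4 A4 Bbb3 Abb4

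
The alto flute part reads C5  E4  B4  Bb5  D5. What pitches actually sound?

The alto flute sounds a perfect fourth below written, so transpose each written note down a perfect fourth.
C5 becomes G4
E4 becomes B3
B4 becomes F#4
Bb5 becomes F5
D5 becomes A4

G4 B3 F#4 F5 A4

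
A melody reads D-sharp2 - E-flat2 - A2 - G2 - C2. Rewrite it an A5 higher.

A##2 B2 E#3 D#3 G#2

D#2 up an augmented fifth is A##2.
An augmented fifth up from Eb2 gives B2.
An augmented fifth up from A2 gives E#3.
An augmented fifth up from G2 gives D#3.
C2 up an augmented fifth is G#2.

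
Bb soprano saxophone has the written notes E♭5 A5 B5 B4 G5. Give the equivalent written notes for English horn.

First find concert pitch: the Bb soprano saxophone sounds a major second below written, so E♭5 A5 B5 B4 G5 sounds Db5 G5 A5 A4 F5.
Then write for English horn: it sounds a perfect fifth below written, so the part must be a perfect fifth above concert.
Db5 → Ab5
G5 → D6
A5 → E6
A4 → E5
F5 → C6

Ab5 D6 E6 E5 C6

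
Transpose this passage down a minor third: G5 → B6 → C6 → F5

E5 G#6 A5 D5

G5 becomes E5
B6 becomes G#6
C6 becomes A5
F5 becomes D5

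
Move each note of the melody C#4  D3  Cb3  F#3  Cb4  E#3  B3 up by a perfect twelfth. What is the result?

G#5 A4 Gb4 C#5 Gb5 B#4 F#5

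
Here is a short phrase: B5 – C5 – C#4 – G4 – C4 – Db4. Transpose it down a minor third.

A minor third down from B5 gives G#5.
A minor third down from C5 gives A4.
C#4 down a minor third is A#3.
A minor third down from G4 gives E4.
A minor third down from C4 gives A3.
Db4 down a minor third is Bb3.

G#5 A4 A#3 E4 A3 Bb3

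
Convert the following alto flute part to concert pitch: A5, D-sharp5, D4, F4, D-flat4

Written C4 on the alto flute sounds as G3, a perfect fourth lower; apply that shift to every note.
A5 to E5
D#5 to A#4
D4 to A3
F4 to C4
Db4 to Ab3

E5 A#4 A3 C4 Ab3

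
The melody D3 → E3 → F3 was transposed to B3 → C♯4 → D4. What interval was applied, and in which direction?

up a major sixth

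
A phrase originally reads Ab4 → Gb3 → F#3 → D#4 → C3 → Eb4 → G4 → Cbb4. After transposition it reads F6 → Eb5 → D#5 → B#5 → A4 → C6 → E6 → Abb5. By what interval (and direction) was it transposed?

up a major thirteenth

From Ab4 to F6 is 13 letter names — a thirteenth of some quality.
Ab4 to F6 is 21 semitones, which makes it a major thirteenth; the second version is higher, so the direction is up.
Checking another pair — Cbb4 → Abb5 — gives the same interval.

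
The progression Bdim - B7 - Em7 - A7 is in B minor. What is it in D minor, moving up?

B minor up to D minor is a minor third; each chord root moves by that interval while the quality stays the same.
Bdim: root B up a minor third → D, giving Ddim.
B7: root B up a minor third → D, giving D7.
Em7: root E up a minor third → G, giving Gm7.
A7: root A up a minor third → C, giving C7.

Ddim D7 Gm7 C7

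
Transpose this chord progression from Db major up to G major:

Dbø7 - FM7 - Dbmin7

Gø7 BM7 Gmin7

Db major up to G major is an augmented fourth; each chord root moves by that interval while the quality stays the same.
Dbø7: root Db up an augmented fourth → G, giving Gø7.
FM7: root F up an augmented fourth → B, giving BM7.
Dbmin7: root Db up an augmented fourth → G, giving Gmin7.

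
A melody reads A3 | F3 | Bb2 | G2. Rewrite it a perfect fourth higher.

D4 Bb3 Eb3 C3

A3 becomes D4
F3 becomes Bb3
Bb2 becomes Eb3
G2 becomes C3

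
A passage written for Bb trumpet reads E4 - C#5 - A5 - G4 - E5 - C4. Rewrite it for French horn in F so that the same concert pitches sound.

A4 F#5 D6 C5 A5 F4

First find concert pitch: the Bb trumpet sounds a major second below written, so E4 C#5 A5 G4 E5 C4 sounds D4 B4 G5 F4 D5 Bb3.
Then write for French horn in F: it sounds a perfect fifth below written, so the part must be a perfect fifth above concert.
D4 → A4
B4 → F#5
G5 → D6
F4 → C5
D5 → A5
Bb3 → F4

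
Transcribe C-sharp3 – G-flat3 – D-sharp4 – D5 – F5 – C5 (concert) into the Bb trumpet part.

D#3 Ab3 E#4 E5 G5 D5

Written C4 sounds as Bb3 on the Bb trumpet, so concert pitches are written a major second up.
C#3 becomes D#3
Gb3 becomes Ab3
D#4 becomes E#4
D5 becomes E5
F5 becomes G5
C5 becomes D5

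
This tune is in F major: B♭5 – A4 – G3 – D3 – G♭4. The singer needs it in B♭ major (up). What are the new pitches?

F major to B♭ major up is a perfect fourth, so every note moves up by that interval.
Bb5 gives Eb6
A4 gives D5
G3 gives C4
D3 gives G3
Gb4 gives Cb5

Eb6 D5 C4 G3 Cb5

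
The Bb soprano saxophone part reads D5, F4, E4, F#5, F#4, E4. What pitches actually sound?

C5 Eb4 D4 E5 E4 D4

Written C4 on the Bb soprano saxophone sounds as Bb3, a major second lower; apply that shift to every note.
D5 -> C5
F4 -> Eb4
E4 -> D4
F#5 -> E5
F#4 -> E4
E4 -> D4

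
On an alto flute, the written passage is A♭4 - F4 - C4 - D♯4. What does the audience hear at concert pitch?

Eb4 C4 G3 A#3

The alto flute sounds a perfect fourth below written, so transpose each written note down a perfect fourth.
Ab4 becomes Eb4
F4 becomes C4
C4 becomes G3
D#4 becomes A#3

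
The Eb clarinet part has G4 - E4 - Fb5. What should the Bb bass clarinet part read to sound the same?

First find concert pitch: the Eb clarinet sounds a minor third above written, so G4 E4 Fb5 sounds Bb4 G4 Abb5.
Then write for Bb bass clarinet: it sounds a major ninth below written, so the part must be a major ninth above concert.
Bb4 → C6
G4 → A5
Abb5 → Bbb6

C6 A5 Bbb6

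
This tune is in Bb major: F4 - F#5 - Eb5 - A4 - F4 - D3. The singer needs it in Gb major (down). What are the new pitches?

Db4 D5 Cb5 F4 Db4 Bb2

Bb major to Gb major down is a major third, so every note moves down by that interval.
F4 becomes Db4
F#5 becomes D5
Eb5 becomes Cb5
A4 becomes F4
F4 becomes Db4
D3 becomes Bb2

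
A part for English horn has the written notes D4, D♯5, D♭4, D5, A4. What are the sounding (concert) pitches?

Written C4 on the English horn sounds as F3, a perfect fifth lower; apply that shift to every note.
D4 gives G3
D#5 gives G#4
Db4 gives Gb3
D5 gives G4
A4 gives D4

G3 G#4 Gb3 G4 D4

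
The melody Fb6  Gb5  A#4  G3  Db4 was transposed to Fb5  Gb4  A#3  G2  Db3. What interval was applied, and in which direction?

down a perfect octave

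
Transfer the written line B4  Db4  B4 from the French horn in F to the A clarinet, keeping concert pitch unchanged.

G4 Bbb3 G4

First find concert pitch: the French horn in F sounds a perfect fifth below written, so B4 Db4 B4 sounds E4 Gb3 E4.
Then write for A clarinet: it sounds a minor third below written, so the part must be a minor third above concert.
E4 → G4
Gb3 → Bbb3
E4 → G4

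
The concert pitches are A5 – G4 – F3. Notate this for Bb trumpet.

Written C4 sounds as Bb3 on the Bb trumpet, so concert pitches are written a major second up.
A5 gives B5
G4 gives A4
F3 gives G3

B5 A4 G3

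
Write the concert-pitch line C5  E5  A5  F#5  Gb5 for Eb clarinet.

Written C4 sounds as Eb4 on the Eb clarinet, so concert pitches are written a minor third down.
C5 gives A4
E5 gives C#5
A5 gives F#5
F#5 gives D#5
Gb5 gives Eb5

A4 C#5 F#5 D#5 Eb5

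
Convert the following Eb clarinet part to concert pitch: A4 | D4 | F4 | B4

Written C4 on the Eb clarinet sounds as Eb4, a minor third higher; apply that shift to every note.
A4 to C5
D4 to F4
F4 to Ab4
B4 to D5

C5 F4 Ab4 D5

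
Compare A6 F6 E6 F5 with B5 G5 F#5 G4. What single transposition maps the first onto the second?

From A6 to B5 is 7 letter names — a seventh of some quality.
B5 to A6 is 10 semitones, which makes it a minor seventh; the second version is lower, so the direction is down.
Checking another pair — F5 → G4 — gives the same interval.

down a minor seventh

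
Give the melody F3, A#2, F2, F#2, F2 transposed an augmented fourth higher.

B3 D##3 B2 B#2 B2

F3 gives B3
A#2 gives D##3
F2 gives B2
F#2 gives B#2
F2 gives B2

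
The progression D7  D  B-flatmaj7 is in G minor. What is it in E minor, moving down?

B7 B Gmaj7

G minor down to E minor is a minor third; each chord root moves by that interval while the quality stays the same.
D7: root D down a minor third → B, giving B7.
D: root D down a minor third → B, giving B.
B-flatmaj7: root B-flat down a minor third → G, giving Gmaj7.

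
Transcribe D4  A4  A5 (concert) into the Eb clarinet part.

Written C4 sounds as Eb4 on the Eb clarinet, so concert pitches are written a minor third down.
D4 gives B3
A4 gives F#4
A5 gives F#5

B3 F#4 F#5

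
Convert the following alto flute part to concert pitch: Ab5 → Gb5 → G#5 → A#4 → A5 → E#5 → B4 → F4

Eb5 Db5 D#5 E#4 E5 B#4 F#4 C4

The alto flute sounds a perfect fourth below written, so transpose each written note down a perfect fourth.
Ab5 gives Eb5
Gb5 gives Db5
G#5 gives D#5
A#4 gives E#4
A5 gives E5
E#5 gives B#4
B4 gives F#4
F4 gives C4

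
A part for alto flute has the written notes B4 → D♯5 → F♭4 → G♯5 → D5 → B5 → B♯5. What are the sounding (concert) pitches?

F#4 A#4 Cb4 D#5 A4 F#5 F##5

The alto flute sounds a perfect fourth below written, so transpose each written note down a perfect fourth.
B4 becomes F#4
D#5 becomes A#4
Fb4 becomes Cb4
G#5 becomes D#5
D5 becomes A4
B5 becomes F#5
B#5 becomes F##5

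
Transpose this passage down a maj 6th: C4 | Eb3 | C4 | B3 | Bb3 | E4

Eb3 Gb2 Eb3 D3 Db3 G3

C4: a sixth down reaches E, and 9 semitones makes it Eb3.
Eb3 down a major sixth is Gb2.
C4: a sixth down reaches E, and 9 semitones makes it Eb3.
A major sixth down from B3 gives D3.
A major sixth down from Bb3 gives Db3.
E4: a sixth down reaches G, and 9 semitones makes it G3.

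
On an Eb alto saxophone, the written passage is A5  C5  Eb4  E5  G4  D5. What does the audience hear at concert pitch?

Written C4 on the Eb alto saxophone sounds as Eb3, a major sixth lower; apply that shift to every note.
A5 becomes C5
C5 becomes Eb4
Eb4 becomes Gb3
E5 becomes G4
G4 becomes Bb3
D5 becomes F4

C5 Eb4 Gb3 G4 Bb3 F4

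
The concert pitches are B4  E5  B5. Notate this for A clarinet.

Written C4 sounds as A3 on the A clarinet, so concert pitches are written a minor third up.
B4 -> D5
E5 -> G5
B5 -> D6

D5 G5 D6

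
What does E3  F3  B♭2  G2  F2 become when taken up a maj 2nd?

E3: a second up reaches F, and 2 semitones makes it F#3.
A major second up from F3 gives G3.
Bb2: a second up reaches C, and 2 semitones makes it C3.
G2 up a major second is A2.
F2: a second up reaches G, and 2 semitones makes it G2.

F#3 G3 C3 A2 G2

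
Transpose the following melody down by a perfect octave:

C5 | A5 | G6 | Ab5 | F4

C5 down a perfect octave is C4.
A5: an octave down reaches A, and 12 semitones makes it A4.
A perfect octave down from G6 gives G5.
Ab5 down a perfect octave is Ab4.
F4: an octave down reaches F, and 12 semitones makes it F3.

C4 A4 G5 Ab4 F3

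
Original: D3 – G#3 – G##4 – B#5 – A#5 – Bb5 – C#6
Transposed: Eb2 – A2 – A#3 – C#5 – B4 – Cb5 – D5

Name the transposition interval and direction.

down a major seventh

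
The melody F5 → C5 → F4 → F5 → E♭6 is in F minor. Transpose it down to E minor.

F minor to E minor down is a minor second, so every note moves down by that interval.
F5 gives E5
C5 gives B4
F4 gives E4
F5 gives E5
Eb6 gives D6

E5 B4 E4 E5 D6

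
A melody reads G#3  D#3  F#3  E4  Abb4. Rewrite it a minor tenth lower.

G#3 -> E#2
D#3 -> B#1
F#3 -> D#2
E4 -> C#3
Abb4 -> Fb3

E#2 B#1 D#2 C#3 Fb3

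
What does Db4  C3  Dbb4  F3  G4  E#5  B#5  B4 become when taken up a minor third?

Fb4 Eb3 Fbb4 Ab3 Bb4 G#5 D#6 D5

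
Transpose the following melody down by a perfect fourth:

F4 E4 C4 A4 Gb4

C4 B3 G3 E4 Db4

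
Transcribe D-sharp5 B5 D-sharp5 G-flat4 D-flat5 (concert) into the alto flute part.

The alto flute sounds a perfect fourth below written, so the written part must be a perfect fourth above concert — transpose each note up.
D#5 gives G#5
B5 gives E6
D#5 gives G#5
Gb4 gives Cb5
Db5 gives Gb5

G#5 E6 G#5 Cb5 Gb5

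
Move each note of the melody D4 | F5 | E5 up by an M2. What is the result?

E4 G5 F#5

D4 up a major second is E4.
F5: a second up reaches G, and 2 semitones makes it G5.
E5: a second up reaches F, and 2 semitones makes it F#5.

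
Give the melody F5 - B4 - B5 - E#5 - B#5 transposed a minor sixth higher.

Db6 G5 G6 C#6 G#6

F5 up a minor sixth is Db6.
B4 up a minor sixth is G5.
A minor sixth up from B5 gives G6.
A minor sixth up from E#5 gives C#6.
A minor sixth up from B#5 gives G#6.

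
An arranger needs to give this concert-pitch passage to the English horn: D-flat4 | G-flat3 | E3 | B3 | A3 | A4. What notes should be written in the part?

Ab4 Db4 B3 F#4 E4 E5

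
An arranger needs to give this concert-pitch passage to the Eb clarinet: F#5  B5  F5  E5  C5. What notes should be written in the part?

The Eb clarinet sounds a minor third above written, so the written part must be a minor third below concert — transpose each note down.
F#5 -> D#5
B5 -> G#5
F5 -> D5
E5 -> C#5
C5 -> A4

D#5 G#5 D5 C#5 A4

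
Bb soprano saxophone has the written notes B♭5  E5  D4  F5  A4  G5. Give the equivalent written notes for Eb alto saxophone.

F6 B5 A4 C6 E5 D6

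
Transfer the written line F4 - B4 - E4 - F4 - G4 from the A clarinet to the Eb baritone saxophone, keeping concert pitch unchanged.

B5 E#6 A#5 B5 C#6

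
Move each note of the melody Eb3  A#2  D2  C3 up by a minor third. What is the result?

Eb3 gives Gb3
A#2 gives C#3
D2 gives F2
C3 gives Eb3

Gb3 C#3 F2 Eb3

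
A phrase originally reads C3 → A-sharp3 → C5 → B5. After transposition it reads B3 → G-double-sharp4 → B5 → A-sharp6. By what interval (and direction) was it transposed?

up a major seventh

From C3 to B3 is 7 letter names — a seventh of some quality.
C3 to B3 is 11 semitones, which makes it a major seventh; the second version is higher, so the direction is up.
Checking another pair — B5 → A#6 — gives the same interval.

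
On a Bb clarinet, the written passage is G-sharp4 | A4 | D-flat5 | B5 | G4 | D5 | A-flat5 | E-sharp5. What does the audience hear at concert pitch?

F#4 G4 Cb5 A5 F4 C5 Gb5 D#5

The Bb clarinet sounds a major second below written, so transpose each written note down a major second.
G#4 to F#4
A4 to G4
Db5 to Cb5
B5 to A5
G4 to F4
D5 to C5
Ab5 to Gb5
E#5 to D#5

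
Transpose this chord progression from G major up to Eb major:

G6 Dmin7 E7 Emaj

G major up to Eb major is a minor sixth; each chord root moves by that interval while the quality stays the same.
G6: root G up a minor sixth → Eb, giving Eb6.
Dmin7: root D up a minor sixth → Bb, giving Bbmin7.
E7: root E up a minor sixth → C, giving C7.
Emaj: root E up a minor sixth → C, giving Cmaj.

Eb6 Bbmin7 C7 Cmaj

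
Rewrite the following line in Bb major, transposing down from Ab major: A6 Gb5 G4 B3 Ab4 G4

B5 Ab4 A3 C#3 Bb3 A3

From Ab down to Bb is a minor seventh; apply that to each pitch.
A6 becomes B5
Gb5 becomes Ab4
G4 becomes A3
B3 becomes C#3
Ab4 becomes Bb3
G4 becomes A3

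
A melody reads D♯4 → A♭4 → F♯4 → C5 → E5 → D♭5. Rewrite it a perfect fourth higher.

G#4 Db5 B4 F5 A5 Gb5

D#4 becomes G#4
Ab4 becomes Db5
F#4 becomes B4
C5 becomes F5
E5 becomes A5
Db5 becomes Gb5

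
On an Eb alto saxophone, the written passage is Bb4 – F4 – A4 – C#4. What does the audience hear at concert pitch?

Written C4 on the Eb alto saxophone sounds as Eb3, a major sixth lower; apply that shift to every note.
Bb4 -> Db4
F4 -> Ab3
A4 -> C4
C#4 -> E3

Db4 Ab3 C4 E3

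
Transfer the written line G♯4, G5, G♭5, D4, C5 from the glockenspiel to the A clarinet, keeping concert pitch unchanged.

First find concert pitch: the glockenspiel sounds a perfect fifteenth above written, so G♯4 G5 G♭5 D4 C5 sounds G#6 G7 Gb7 D6 C7.
Then write for A clarinet: it sounds a minor third below written, so the part must be a minor third above concert.
G#6 → B6
G7 → Bb7
Gb7 → Bbb7
D6 → F6
C7 → Eb7

B6 Bb7 Bbb7 F6 Eb7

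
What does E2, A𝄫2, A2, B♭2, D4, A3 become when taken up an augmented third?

G##2 C3 C##3 D#3 F##4 C##4

E2 becomes G##2
Abb2 becomes C3
A2 becomes C##3
Bb2 becomes D#3
D4 becomes F##4
A3 becomes C##4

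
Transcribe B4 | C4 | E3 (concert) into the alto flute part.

E5 F4 A3

The alto flute sounds a perfect fourth below written, so the written part must be a perfect fourth above concert — transpose each note up.
B4 to E5
C4 to F4
E3 to A3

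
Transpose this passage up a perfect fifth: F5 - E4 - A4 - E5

C6 B4 E5 B5

A perfect fifth up from F5 gives C6.
E4 up a perfect fifth is B4.
A4: a fifth up reaches E, and 7 semitones makes it E5.
A perfect fifth up from E5 gives B5.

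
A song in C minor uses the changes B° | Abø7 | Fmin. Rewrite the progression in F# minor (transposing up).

C minor up to F# minor is an augmented fourth; each chord root moves by that interval while the quality stays the same.
B°: root B up an augmented fourth → E#, giving E#°.
Abø7: root Ab up an augmented fourth → D, giving Dø7.
Fmin: root F up an augmented fourth → B, giving Bmin.

E#° Dø7 Bmin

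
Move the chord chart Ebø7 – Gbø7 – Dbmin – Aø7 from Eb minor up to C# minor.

Eb minor up to C# minor is an augmented sixth; each chord root moves by that interval while the quality stays the same.
Ebø7: root Eb up an augmented sixth → C#, giving C#ø7.
Gbø7: root Gb up an augmented sixth → E, giving Eø7.
Dbmin: root Db up an augmented sixth → B, giving Bmin.
Aø7: root A up an augmented sixth → F##, giving F##ø7.

C#ø7 Eø7 Bmin F##ø7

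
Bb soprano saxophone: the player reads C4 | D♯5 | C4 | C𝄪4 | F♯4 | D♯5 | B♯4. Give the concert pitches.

The Bb soprano saxophone sounds a major second below written, so transpose each written note down a major second.
C4 to Bb3
D#5 to C#5
C4 to Bb3
C##4 to B#3
F#4 to E4
D#5 to C#5
B#4 to A#4

Bb3 C#5 Bb3 B#3 E4 C#5 A#4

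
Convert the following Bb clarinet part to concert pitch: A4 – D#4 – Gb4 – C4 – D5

G4 C#4 Fb4 Bb3 C5

Written C4 on the Bb clarinet sounds as Bb3, a major second lower; apply that shift to every note.
A4 -> G4
D#4 -> C#4
Gb4 -> Fb4
C4 -> Bb3
D5 -> C5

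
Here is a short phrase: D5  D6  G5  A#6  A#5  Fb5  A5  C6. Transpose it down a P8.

D4 D5 G4 A#5 A#4 Fb4 A4 C5

D5 -> D4
D6 -> D5
G5 -> G4
A#6 -> A#5
A#5 -> A#4
Fb5 -> Fb4
A5 -> A4
C6 -> C5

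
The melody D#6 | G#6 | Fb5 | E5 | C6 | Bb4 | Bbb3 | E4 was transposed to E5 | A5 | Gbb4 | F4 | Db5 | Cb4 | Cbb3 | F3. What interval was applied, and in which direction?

down a major seventh

Take the first pair: D#6 → E5. D to E spans 7 letter names, so the interval is some kind of seventh.
E5 to D#6 is 11 semitones, which makes it a major seventh; the second version is lower, so the direction is down.
Checking another pair — E4 → F3 — gives the same interval.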